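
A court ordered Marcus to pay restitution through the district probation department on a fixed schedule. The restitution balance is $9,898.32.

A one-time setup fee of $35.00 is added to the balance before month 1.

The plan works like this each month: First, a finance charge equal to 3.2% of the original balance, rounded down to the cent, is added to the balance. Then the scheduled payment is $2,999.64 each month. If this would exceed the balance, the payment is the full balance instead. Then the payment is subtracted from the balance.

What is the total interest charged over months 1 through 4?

Month 1: opening $9,933.32; interest $316.74 → $10,250.06; payment $2,999.64; balance $7,250.42
Month 2: opening $7,250.42; interest $316.74 → $7,567.16; payment $2,999.64; balance $4,567.52
Month 3: opening $4,567.52; interest $316.74 → $4,884.26; payment $2,999.64; balance $1,884.62
Month 4: opening $1,884.62; interest $316.74 → $2,201.36; payment $2,201.36; balance $0.00
Total interest: $316.74 + $316.74 + $316.74 + $316.74 = $1,266.96

$1,266.96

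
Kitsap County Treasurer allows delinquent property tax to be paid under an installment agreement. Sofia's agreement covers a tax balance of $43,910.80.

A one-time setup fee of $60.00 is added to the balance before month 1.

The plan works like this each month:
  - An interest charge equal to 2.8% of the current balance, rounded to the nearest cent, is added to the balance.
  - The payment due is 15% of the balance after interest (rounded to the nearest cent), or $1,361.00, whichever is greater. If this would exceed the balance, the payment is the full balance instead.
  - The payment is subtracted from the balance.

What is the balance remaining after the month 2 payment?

$33,572.87

Month 1: opening $43,970.80; interest $1,231.18 → $45,201.98; payment $6,780.30; balance $38,421.68
Month 2: opening $38,421.68; interest $1,075.81 → $39,497.49; payment $5,924.62; balance $33,572.87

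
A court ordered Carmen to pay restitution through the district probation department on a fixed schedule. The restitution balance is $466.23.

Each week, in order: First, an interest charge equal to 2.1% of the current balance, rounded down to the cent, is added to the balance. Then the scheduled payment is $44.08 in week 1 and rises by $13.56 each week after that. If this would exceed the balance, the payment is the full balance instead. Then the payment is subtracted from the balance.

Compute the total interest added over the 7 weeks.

$42.67

Week 1: opening $466.23; interest $9.79 → $476.02; payment $44.08; balance $431.94
Week 2: opening $431.94; interest $9.07 → $441.01; payment $57.64; balance $383.37
Week 3: opening $383.37; interest $8.05 → $391.42; payment $71.20; balance $320.22
Week 4: opening $320.22; interest $6.72 → $326.94; payment $84.76; balance $242.18
Week 5: opening $242.18; interest $5.08 → $247.26; payment $98.32; balance $148.94
Week 6: opening $148.94; interest $3.12 → $152.06; payment $111.88; balance $40.18
Week 7: opening $40.18; interest $0.84 → $41.02; payment $41.02; balance $0.00
Total interest: $9.79 + $9.07 + $8.05 + $6.72 + $5.08 + $3.12 + $0.84 = $42.67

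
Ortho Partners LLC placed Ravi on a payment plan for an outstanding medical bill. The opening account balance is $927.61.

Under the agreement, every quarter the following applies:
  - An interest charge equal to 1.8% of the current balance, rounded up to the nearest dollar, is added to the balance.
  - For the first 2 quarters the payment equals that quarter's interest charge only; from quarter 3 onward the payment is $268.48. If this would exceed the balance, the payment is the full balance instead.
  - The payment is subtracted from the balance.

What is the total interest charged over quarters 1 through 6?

Quarter 1: opening $927.61; interest $17.00 → $944.61; payment $17.00; balance $927.61
Quarter 2: opening $927.61; interest $17.00 → $944.61; payment $17.00; balance $927.61
Quarter 3: opening $927.61; interest $17.00 → $944.61; payment $268.48; balance $676.13
Quarter 4: opening $676.13; interest $13.00 → $689.13; payment $268.48; balance $420.65
Quarter 5: opening $420.65; interest $8.00 → $428.65; payment $268.48; balance $160.17
Quarter 6: opening $160.17; interest $3.00 → $163.17; payment $163.17; balance $0.00
Total interest: $17.00 + $17.00 + $17.00 + $13.00 + $8.00 + $3.00 = $75.00

$75.00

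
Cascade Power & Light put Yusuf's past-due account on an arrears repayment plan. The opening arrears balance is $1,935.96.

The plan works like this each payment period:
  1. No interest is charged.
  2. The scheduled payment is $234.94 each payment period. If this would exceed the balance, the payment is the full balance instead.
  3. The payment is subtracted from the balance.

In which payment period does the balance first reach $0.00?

9

# | Opening | Payment | End bal
1 | $1,935.96 | $234.94 | $1,701.02
2 | $1,701.02 | $234.94 | $1,466.08
3 | $1,466.08 | $234.94 | $1,231.14
4 | $1,231.14 | $234.94 | $996.20
5 | $996.20 | $234.94 | $761.26
6 | $761.26 | $234.94 | $526.32
7 | $526.32 | $234.94 | $291.38
8 | $291.38 | $234.94 | $56.44
9 | $56.44 | $56.44 | $0.00
Balance reaches $0.00 in payment period 9.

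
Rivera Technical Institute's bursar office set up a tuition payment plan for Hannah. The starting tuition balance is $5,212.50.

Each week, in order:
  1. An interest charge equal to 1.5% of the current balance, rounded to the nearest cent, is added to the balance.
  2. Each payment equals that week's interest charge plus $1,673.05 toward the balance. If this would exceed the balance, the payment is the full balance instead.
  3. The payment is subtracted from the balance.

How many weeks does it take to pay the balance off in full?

4

Week 1: opening $5,212.50; interest $78.19 → $5,290.69; payment $1,751.24; balance $3,539.45
Week 2: opening $3,539.45; interest $53.09 → $3,592.54; payment $1,726.14; balance $1,866.40
Week 3: opening $1,866.40; interest $28.00 → $1,894.40; payment $1,701.05; balance $193.35
Week 4: opening $193.35; interest $2.90 → $196.25; payment $196.25; balance $0.00
Balance reaches $0.00 in week 4.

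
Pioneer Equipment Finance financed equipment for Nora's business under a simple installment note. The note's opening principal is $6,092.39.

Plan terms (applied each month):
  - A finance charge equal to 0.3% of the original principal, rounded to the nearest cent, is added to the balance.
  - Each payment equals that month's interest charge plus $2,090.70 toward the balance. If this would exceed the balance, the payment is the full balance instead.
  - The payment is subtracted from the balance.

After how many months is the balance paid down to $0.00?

3

Month 1: $6,092.39 +$18.28 interest = $6,110.67; pay $2,108.98 → $4,001.69
Month 2: $4,001.69 +$18.28 interest = $4,019.97; pay $2,108.98 → $1,910.99
Month 3: $1,910.99 +$18.28 interest = $1,929.27; pay $1,929.27 → $0.00
Balance reaches $0.00 in month 3.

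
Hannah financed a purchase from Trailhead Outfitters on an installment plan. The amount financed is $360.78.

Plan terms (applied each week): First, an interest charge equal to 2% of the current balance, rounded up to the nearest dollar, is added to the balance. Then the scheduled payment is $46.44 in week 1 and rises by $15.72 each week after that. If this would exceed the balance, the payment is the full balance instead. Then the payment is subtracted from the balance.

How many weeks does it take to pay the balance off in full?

5

Week 1: opening $360.78; interest $8.00 → $368.78; payment $46.44; balance $322.34
Week 2: opening $322.34; interest $7.00 → $329.34; payment $62.16; balance $267.18
Week 3: opening $267.18; interest $6.00 → $273.18; payment $77.88; balance $195.30
Week 4: opening $195.30; interest $4.00 → $199.30; payment $93.60; balance $105.70
Week 5: opening $105.70; interest $3.00 → $108.70; payment $108.70; balance $0.00
Balance reaches $0.00 in week 5.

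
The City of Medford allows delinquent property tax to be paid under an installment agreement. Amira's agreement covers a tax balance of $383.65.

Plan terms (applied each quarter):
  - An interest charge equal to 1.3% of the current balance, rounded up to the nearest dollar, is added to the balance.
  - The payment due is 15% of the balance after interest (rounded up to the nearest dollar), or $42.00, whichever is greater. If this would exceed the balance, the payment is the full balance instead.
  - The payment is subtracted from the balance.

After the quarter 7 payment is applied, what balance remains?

# | Opening | Interest | Payment | End bal
1 | $383.65 | $5.00 | $59.00 | $329.65
2 | $329.65 | $5.00 | $51.00 | $283.65
3 | $283.65 | $4.00 | $44.00 | $243.65
4 | $243.65 | $4.00 | $42.00 | $205.65
5 | $205.65 | $3.00 | $42.00 | $166.65
6 | $166.65 | $3.00 | $42.00 | $127.65
7 | $127.65 | $2.00 | $42.00 | $87.65

$87.65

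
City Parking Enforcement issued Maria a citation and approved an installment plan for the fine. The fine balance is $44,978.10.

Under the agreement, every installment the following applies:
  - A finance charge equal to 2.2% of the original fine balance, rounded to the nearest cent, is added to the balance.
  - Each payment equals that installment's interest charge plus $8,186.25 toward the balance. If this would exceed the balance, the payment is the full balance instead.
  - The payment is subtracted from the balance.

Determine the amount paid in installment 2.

$9,175.77

Installment 1: $44,978.10 +$989.52 interest = $45,967.62; pay $9,175.77 → $36,791.85
Installment 2: $36,791.85 +$989.52 interest = $37,781.37; pay $9,175.77 → $28,605.60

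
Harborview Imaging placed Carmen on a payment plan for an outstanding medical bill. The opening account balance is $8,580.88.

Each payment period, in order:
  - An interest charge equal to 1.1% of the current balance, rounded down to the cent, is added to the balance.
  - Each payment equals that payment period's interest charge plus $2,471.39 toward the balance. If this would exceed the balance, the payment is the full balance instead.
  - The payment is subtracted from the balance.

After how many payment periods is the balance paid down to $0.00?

4

# | Opening | Interest | Payment | End bal
1 | $8,580.88 | $94.38 | $2,565.77 | $6,109.49
2 | $6,109.49 | $67.20 | $2,538.59 | $3,638.10
3 | $3,638.10 | $40.01 | $2,511.40 | $1,166.71
4 | $1,166.71 | $12.83 | $1,179.54 | $0.00
Balance reaches $0.00 in payment period 4.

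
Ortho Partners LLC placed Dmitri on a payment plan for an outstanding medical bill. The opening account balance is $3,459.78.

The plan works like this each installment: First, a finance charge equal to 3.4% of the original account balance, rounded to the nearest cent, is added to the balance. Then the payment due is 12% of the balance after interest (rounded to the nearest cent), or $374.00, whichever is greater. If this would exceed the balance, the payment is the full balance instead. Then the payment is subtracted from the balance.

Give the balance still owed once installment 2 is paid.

$2,873.86

# | Opening | Interest | Payment | End bal
1 | $3,459.78 | $117.63 | $429.29 | $3,148.12
2 | $3,148.12 | $117.63 | $391.89 | $2,873.86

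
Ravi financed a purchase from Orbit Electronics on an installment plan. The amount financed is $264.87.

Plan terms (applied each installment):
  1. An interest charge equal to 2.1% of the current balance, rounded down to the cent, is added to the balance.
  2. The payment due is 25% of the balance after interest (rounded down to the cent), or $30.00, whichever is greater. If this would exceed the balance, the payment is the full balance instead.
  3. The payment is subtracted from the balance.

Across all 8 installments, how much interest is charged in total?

Installment 1: $264.87 +$5.56 interest = $270.43; pay $67.60 → $202.83
Installment 2: $202.83 +$4.25 interest = $207.08; pay $51.77 → $155.31
Installment 3: $155.31 +$3.26 interest = $158.57; pay $39.64 → $118.93
Installment 4: $118.93 +$2.49 interest = $121.42; pay $30.35 → $91.07
Installment 5: $91.07 +$1.91 interest = $92.98; pay $30.00 → $62.98
Installment 6: $62.98 +$1.32 interest = $64.30; pay $30.00 → $34.30
Installment 7: $34.30 +$0.72 interest = $35.02; pay $30.00 → $5.02
Installment 8: $5.02 +$0.10 interest = $5.12; pay $5.12 → $0.00
Total interest: $5.56 + $4.25 + $3.26 + $2.49 + $1.91 + $1.32 + $0.72 + $0.10 = $19.61

$19.61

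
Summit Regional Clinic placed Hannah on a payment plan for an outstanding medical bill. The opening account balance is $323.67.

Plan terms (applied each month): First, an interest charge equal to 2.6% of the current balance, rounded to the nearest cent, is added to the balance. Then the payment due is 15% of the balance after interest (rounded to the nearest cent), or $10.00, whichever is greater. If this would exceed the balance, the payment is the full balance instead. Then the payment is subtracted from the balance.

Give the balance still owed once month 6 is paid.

$142.40

# | Opening | Interest | Payment | End bal
1 | $323.67 | $8.42 | $49.81 | $282.28
2 | $282.28 | $7.34 | $43.44 | $246.18
3 | $246.18 | $6.40 | $37.89 | $214.69
4 | $214.69 | $5.58 | $33.04 | $187.23
5 | $187.23 | $4.87 | $28.82 | $163.28
6 | $163.28 | $4.25 | $25.13 | $142.40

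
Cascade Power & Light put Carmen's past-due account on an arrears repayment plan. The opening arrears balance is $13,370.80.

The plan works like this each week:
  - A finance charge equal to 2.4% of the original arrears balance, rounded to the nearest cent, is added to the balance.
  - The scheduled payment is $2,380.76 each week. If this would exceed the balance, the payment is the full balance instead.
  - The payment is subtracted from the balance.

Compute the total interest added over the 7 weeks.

Week 1: $13,370.80 +$320.90 interest = $13,691.70; pay $2,380.76 → $11,310.94
Week 2: $11,310.94 +$320.90 interest = $11,631.84; pay $2,380.76 → $9,251.08
Week 3: $9,251.08 +$320.90 interest = $9,571.98; pay $2,380.76 → $7,191.22
Week 4: $7,191.22 +$320.90 interest = $7,512.12; pay $2,380.76 → $5,131.36
Week 5: $5,131.36 +$320.90 interest = $5,452.26; pay $2,380.76 → $3,071.50
Week 6: $3,071.50 +$320.90 interest = $3,392.40; pay $2,380.76 → $1,011.64
Week 7: $1,011.64 +$320.90 interest = $1,332.54; pay $1,332.54 → $0.00
Total interest: $320.90 + $320.90 + $320.90 + $320.90 + $320.90 + $320.90 + $320.90 = $2,246.30

$2,246.30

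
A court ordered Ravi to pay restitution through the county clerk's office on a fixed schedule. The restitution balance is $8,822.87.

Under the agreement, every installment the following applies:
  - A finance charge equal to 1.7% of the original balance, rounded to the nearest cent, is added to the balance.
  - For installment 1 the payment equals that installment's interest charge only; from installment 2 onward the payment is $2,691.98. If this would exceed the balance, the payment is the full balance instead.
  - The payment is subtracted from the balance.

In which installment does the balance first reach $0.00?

Installment 1: opening $8,822.87; interest $149.99 → $8,972.86; payment $149.99; balance $8,822.87
Installment 2: opening $8,822.87; interest $149.99 → $8,972.86; payment $2,691.98; balance $6,280.88
Installment 3: opening $6,280.88; interest $149.99 → $6,430.87; payment $2,691.98; balance $3,738.89
Installment 4: opening $3,738.89; interest $149.99 → $3,888.88; payment $2,691.98; balance $1,196.90
Installment 5: opening $1,196.90; interest $149.99 → $1,346.89; payment $1,346.89; balance $0.00
Balance reaches $0.00 in installment 5.

5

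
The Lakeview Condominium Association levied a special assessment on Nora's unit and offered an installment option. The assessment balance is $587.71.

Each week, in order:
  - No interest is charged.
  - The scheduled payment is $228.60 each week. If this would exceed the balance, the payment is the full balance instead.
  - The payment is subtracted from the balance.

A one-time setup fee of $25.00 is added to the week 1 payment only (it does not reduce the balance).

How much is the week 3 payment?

$130.51

Week 1: opening $587.71; payment $228.60 (+ $25.00 fee); balance $359.11
Week 2: opening $359.11; payment $228.60; balance $130.51
Week 3: opening $130.51; payment $130.51; balance $0.00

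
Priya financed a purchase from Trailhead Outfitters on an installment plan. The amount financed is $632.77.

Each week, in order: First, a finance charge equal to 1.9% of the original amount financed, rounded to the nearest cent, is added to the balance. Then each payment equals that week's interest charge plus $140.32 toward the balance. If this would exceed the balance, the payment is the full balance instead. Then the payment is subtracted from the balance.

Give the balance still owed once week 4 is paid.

$71.49

Week 1: $632.77 +$12.02 interest = $644.79; pay $152.34 → $492.45
Week 2: $492.45 +$12.02 interest = $504.47; pay $152.34 → $352.13
Week 3: $352.13 +$12.02 interest = $364.15; pay $152.34 → $211.81
Week 4: $211.81 +$12.02 interest = $223.83; pay $152.34 → $71.49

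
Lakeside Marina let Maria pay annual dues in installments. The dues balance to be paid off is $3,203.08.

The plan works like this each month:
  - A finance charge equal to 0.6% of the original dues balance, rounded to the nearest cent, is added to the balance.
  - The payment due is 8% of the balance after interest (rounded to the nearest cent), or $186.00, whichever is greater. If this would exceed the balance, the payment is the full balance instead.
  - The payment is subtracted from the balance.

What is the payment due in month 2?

$238.70

# | Opening | Interest | Payment | End bal
1 | $3,203.08 | $19.22 | $257.78 | $2,964.52
2 | $2,964.52 | $19.22 | $238.70 | $2,745.04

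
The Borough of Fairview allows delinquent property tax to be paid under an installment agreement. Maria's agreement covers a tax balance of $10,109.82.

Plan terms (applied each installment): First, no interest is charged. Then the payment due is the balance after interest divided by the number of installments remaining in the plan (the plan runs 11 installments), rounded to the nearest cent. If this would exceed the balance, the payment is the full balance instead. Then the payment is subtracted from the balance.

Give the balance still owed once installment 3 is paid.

Installment 1: opening $10,109.82; payment $919.07; balance $9,190.75
Installment 2: opening $9,190.75; payment $919.08; balance $8,271.67
Installment 3: opening $8,271.67; payment $919.07; balance $7,352.60

$7,352.60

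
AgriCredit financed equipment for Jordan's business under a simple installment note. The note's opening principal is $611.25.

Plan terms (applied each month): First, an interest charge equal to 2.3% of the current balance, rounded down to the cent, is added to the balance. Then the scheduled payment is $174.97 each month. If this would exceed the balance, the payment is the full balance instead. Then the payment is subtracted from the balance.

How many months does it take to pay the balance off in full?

# | Opening | Interest | Payment | End bal
1 | $611.25 | $14.05 | $174.97 | $450.33
2 | $450.33 | $10.35 | $174.97 | $285.71
3 | $285.71 | $6.57 | $174.97 | $117.31
4 | $117.31 | $2.69 | $120.00 | $0.00
Balance reaches $0.00 in month 4.

4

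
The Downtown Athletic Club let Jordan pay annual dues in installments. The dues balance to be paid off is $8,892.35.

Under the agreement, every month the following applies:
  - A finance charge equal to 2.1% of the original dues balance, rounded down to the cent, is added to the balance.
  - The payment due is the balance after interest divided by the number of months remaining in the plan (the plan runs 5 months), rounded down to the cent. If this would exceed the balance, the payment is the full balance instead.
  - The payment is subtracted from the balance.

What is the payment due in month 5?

$2,204.84

Month 1: opening $8,892.35; interest $186.73 → $9,079.08; payment $1,815.81; balance $7,263.27
Month 2: opening $7,263.27; interest $186.73 → $7,450.00; payment $1,862.50; balance $5,587.50
Month 3: opening $5,587.50; interest $186.73 → $5,774.23; payment $1,924.74; balance $3,849.49
Month 4: opening $3,849.49; interest $186.73 → $4,036.22; payment $2,018.11; balance $2,018.11
Month 5: opening $2,018.11; interest $186.73 → $2,204.84; payment $2,204.84; balance $0.00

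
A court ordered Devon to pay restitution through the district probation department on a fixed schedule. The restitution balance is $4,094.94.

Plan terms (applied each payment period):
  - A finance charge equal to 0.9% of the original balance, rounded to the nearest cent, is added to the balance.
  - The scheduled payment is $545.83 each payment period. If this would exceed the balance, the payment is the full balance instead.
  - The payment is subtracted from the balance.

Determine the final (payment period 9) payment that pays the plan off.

Payment period 1: opening $4,094.94; interest $36.85 → $4,131.79; payment $545.83; balance $3,585.96
Payment period 2: opening $3,585.96; interest $36.85 → $3,622.81; payment $545.83; balance $3,076.98
Payment period 3: opening $3,076.98; interest $36.85 → $3,113.83; payment $545.83; balance $2,568.00
Payment period 4: opening $2,568.00; interest $36.85 → $2,604.85; payment $545.83; balance $2,059.02
Payment period 5: opening $2,059.02; interest $36.85 → $2,095.87; payment $545.83; balance $1,550.04
Payment period 6: opening $1,550.04; interest $36.85 → $1,586.89; payment $545.83; balance $1,041.06
Payment period 7: opening $1,041.06; interest $36.85 → $1,077.91; payment $545.83; balance $532.08
Payment period 8: opening $532.08; interest $36.85 → $568.93; payment $545.83; balance $23.10
Payment period 9: opening $23.10; interest $36.85 → $59.95; payment $59.95; balance $0.00

$59.95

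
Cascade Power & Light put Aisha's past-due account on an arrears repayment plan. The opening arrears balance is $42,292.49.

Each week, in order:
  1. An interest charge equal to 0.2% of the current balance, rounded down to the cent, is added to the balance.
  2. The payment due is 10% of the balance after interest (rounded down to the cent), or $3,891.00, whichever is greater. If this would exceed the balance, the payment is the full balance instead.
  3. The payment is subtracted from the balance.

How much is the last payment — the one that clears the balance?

Week 1: $42,292.49 +$84.58 interest = $42,377.07; pay $4,237.70 → $38,139.37
Week 2: $38,139.37 +$76.27 interest = $38,215.64; pay $3,891.00 → $34,324.64
Week 3: $34,324.64 +$68.64 interest = $34,393.28; pay $3,891.00 → $30,502.28
Week 4: $30,502.28 +$61.00 interest = $30,563.28; pay $3,891.00 → $26,672.28
Week 5: $26,672.28 +$53.34 interest = $26,725.62; pay $3,891.00 → $22,834.62
Week 6: $22,834.62 +$45.66 interest = $22,880.28; pay $3,891.00 → $18,989.28
Week 7: $18,989.28 +$37.97 interest = $19,027.25; pay $3,891.00 → $15,136.25
Week 8: $15,136.25 +$30.27 interest = $15,166.52; pay $3,891.00 → $11,275.52
Week 9: $11,275.52 +$22.55 interest = $11,298.07; pay $3,891.00 → $7,407.07
Week 10: $7,407.07 +$14.81 interest = $7,421.88; pay $3,891.00 → $3,530.88
Week 11: $3,530.88 +$7.06 interest = $3,537.94; pay $3,537.94 → $0.00

$3,537.94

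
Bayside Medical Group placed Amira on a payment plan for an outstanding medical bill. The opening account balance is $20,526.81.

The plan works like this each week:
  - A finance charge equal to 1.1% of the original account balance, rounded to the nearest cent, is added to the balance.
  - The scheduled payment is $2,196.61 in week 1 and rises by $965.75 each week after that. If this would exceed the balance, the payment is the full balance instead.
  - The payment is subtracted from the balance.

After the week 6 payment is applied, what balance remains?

Week 1: $20,526.81 +$225.79 interest = $20,752.60; pay $2,196.61 → $18,555.99
Week 2: $18,555.99 +$225.79 interest = $18,781.78; pay $3,162.36 → $15,619.42
Week 3: $15,619.42 +$225.79 interest = $15,845.21; pay $4,128.11 → $11,717.10
Week 4: $11,717.10 +$225.79 interest = $11,942.89; pay $5,093.86 → $6,849.03
Week 5: $6,849.03 +$225.79 interest = $7,074.82; pay $6,059.61 → $1,015.21
Week 6: $1,015.21 +$225.79 interest = $1,241.00; pay $1,241.00 → $0.00

$0.00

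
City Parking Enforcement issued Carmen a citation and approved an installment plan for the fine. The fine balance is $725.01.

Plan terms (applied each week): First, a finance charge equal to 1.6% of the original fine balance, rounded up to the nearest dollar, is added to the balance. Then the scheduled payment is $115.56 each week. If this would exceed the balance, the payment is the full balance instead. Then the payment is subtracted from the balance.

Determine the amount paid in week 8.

Week 1: $725.01 +$12.00 interest = $737.01; pay $115.56 → $621.45
Week 2: $621.45 +$12.00 interest = $633.45; pay $115.56 → $517.89
Week 3: $517.89 +$12.00 interest = $529.89; pay $115.56 → $414.33
Week 4: $414.33 +$12.00 interest = $426.33; pay $115.56 → $310.77
Week 5: $310.77 +$12.00 interest = $322.77; pay $115.56 → $207.21
Week 6: $207.21 +$12.00 interest = $219.21; pay $115.56 → $103.65
Week 7: $103.65 +$12.00 interest = $115.65; pay $115.56 → $0.09
Week 8: $0.09 +$12.00 interest = $12.09; pay $12.09 → $0.00

$12.09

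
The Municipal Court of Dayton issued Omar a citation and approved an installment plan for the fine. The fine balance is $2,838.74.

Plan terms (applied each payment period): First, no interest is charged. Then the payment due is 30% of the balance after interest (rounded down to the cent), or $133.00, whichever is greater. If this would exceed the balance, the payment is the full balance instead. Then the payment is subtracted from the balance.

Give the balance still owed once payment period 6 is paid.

$333.99

Payment period 1: opening $2,838.74; payment $851.62; balance $1,987.12
Payment period 2: opening $1,987.12; payment $596.13; balance $1,390.99
Payment period 3: opening $1,390.99; payment $417.29; balance $973.70
Payment period 4: opening $973.70; payment $292.11; balance $681.59
Payment period 5: opening $681.59; payment $204.47; balance $477.12
Payment period 6: opening $477.12; payment $143.13; balance $333.99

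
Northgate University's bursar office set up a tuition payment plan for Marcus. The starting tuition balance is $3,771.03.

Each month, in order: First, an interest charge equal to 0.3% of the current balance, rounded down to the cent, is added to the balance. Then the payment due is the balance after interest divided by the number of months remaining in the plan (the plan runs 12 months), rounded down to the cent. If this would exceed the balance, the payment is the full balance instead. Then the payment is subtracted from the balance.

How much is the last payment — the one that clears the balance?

Month 1: $3,771.03 +$11.31 interest = $3,782.34; pay $315.19 → $3,467.15
Month 2: $3,467.15 +$10.40 interest = $3,477.55; pay $316.14 → $3,161.41
Month 3: $3,161.41 +$9.48 interest = $3,170.89; pay $317.08 → $2,853.81
Month 4: $2,853.81 +$8.56 interest = $2,862.37; pay $318.04 → $2,544.33
Month 5: $2,544.33 +$7.63 interest = $2,551.96; pay $318.99 → $2,232.97
Month 6: $2,232.97 +$6.69 interest = $2,239.66; pay $319.95 → $1,919.71
Month 7: $1,919.71 +$5.75 interest = $1,925.46; pay $320.91 → $1,604.55
Month 8: $1,604.55 +$4.81 interest = $1,609.36; pay $321.87 → $1,287.49
Month 9: $1,287.49 +$3.86 interest = $1,291.35; pay $322.83 → $968.52
Month 10: $968.52 +$2.90 interest = $971.42; pay $323.80 → $647.62
Month 11: $647.62 +$1.94 interest = $649.56; pay $324.78 → $324.78
Month 12: $324.78 +$0.97 interest = $325.75; pay $325.75 → $0.00

$325.75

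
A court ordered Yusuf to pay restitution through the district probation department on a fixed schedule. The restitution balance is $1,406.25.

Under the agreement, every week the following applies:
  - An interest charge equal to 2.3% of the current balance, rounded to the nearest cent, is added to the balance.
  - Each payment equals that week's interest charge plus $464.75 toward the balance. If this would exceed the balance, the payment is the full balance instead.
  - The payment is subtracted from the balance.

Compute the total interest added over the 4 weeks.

Week 1: $1,406.25 +$32.34 interest = $1,438.59; pay $497.09 → $941.50
Week 2: $941.50 +$21.65 interest = $963.15; pay $486.40 → $476.75
Week 3: $476.75 +$10.97 interest = $487.72; pay $475.72 → $12.00
Week 4: $12.00 +$0.28 interest = $12.28; pay $12.28 → $0.00
Total interest: $32.34 + $21.65 + $10.97 + $0.28 = $65.24

$65.24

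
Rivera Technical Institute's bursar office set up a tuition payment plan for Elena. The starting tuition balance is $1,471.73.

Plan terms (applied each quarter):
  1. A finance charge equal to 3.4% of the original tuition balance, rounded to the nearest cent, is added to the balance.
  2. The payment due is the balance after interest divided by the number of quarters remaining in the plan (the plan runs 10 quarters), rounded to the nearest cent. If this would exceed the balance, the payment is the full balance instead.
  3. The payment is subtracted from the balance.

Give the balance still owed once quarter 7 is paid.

# | Opening | Interest | Payment | End bal
1 | $1,471.73 | $50.04 | $152.18 | $1,369.59
2 | $1,369.59 | $50.04 | $157.74 | $1,261.89
3 | $1,261.89 | $50.04 | $163.99 | $1,147.94
4 | $1,147.94 | $50.04 | $171.14 | $1,026.84
5 | $1,026.84 | $50.04 | $179.48 | $897.40
6 | $897.40 | $50.04 | $189.49 | $757.95
7 | $757.95 | $50.04 | $202.00 | $605.99

$605.99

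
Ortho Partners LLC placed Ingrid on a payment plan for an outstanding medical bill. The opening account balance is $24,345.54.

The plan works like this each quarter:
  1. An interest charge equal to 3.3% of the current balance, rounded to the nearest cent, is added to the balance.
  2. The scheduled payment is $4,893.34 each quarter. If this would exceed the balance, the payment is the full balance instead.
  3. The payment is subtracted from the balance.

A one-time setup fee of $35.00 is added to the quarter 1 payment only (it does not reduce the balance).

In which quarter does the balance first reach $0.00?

6

# | Opening | Interest | Payment | Fee | End bal
1 | $24,345.54 | $803.40 | $4,893.34 | $35.00 | $20,255.60
2 | $20,255.60 | $668.43 | $4,893.34 | — | $16,030.69
3 | $16,030.69 | $529.01 | $4,893.34 | — | $11,666.36
4 | $11,666.36 | $384.99 | $4,893.34 | — | $7,158.01
5 | $7,158.01 | $236.21 | $4,893.34 | — | $2,500.88
6 | $2,500.88 | $82.53 | $2,583.41 | — | $0.00
Balance reaches $0.00 in quarter 6.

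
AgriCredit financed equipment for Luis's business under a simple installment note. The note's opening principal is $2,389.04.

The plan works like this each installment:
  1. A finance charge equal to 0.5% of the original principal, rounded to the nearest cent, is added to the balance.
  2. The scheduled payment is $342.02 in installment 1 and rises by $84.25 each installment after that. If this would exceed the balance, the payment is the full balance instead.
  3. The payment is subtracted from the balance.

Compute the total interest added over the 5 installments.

Installment 1: $2,389.04 +$11.95 interest = $2,400.99; pay $342.02 → $2,058.97
Installment 2: $2,058.97 +$11.95 interest = $2,070.92; pay $426.27 → $1,644.65
Installment 3: $1,644.65 +$11.95 interest = $1,656.60; pay $510.52 → $1,146.08
Installment 4: $1,146.08 +$11.95 interest = $1,158.03; pay $594.77 → $563.26
Installment 5: $563.26 +$11.95 interest = $575.21; pay $575.21 → $0.00
Total interest: $11.95 + $11.95 + $11.95 + $11.95 + $11.95 = $59.75

$59.75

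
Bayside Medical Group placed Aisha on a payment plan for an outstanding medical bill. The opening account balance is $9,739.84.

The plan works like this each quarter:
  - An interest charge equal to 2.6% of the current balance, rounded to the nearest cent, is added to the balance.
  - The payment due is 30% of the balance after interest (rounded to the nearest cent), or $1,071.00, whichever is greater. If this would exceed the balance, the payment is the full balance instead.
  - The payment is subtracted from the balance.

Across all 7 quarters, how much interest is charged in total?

$782.71

# | Opening | Interest | Payment | End bal
1 | $9,739.84 | $253.24 | $2,997.92 | $6,995.16
2 | $6,995.16 | $181.87 | $2,153.11 | $5,023.92
3 | $5,023.92 | $130.62 | $1,546.36 | $3,608.18
4 | $3,608.18 | $93.81 | $1,110.60 | $2,591.39
5 | $2,591.39 | $67.38 | $1,071.00 | $1,587.77
6 | $1,587.77 | $41.28 | $1,071.00 | $558.05
7 | $558.05 | $14.51 | $572.56 | $0.00
Total interest: $253.24 + $181.87 + $130.62 + $93.81 + $67.38 + $41.28 + $14.51 = $782.71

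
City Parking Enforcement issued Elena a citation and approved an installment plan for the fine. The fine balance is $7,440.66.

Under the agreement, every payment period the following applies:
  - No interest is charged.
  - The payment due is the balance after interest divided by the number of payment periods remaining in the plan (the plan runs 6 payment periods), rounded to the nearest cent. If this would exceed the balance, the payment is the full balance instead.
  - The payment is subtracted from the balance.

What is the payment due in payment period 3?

$1,240.11

# | Opening | Payment | End bal
1 | $7,440.66 | $1,240.11 | $6,200.55
2 | $6,200.55 | $1,240.11 | $4,960.44
3 | $4,960.44 | $1,240.11 | $3,720.33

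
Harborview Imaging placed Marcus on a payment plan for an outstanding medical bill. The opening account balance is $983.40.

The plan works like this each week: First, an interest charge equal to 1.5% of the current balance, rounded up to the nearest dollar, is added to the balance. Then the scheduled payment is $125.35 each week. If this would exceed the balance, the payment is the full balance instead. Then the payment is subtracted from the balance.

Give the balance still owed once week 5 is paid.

# | Opening | Interest | Payment | End bal
1 | $983.40 | $15.00 | $125.35 | $873.05
2 | $873.05 | $14.00 | $125.35 | $761.70
3 | $761.70 | $12.00 | $125.35 | $648.35
4 | $648.35 | $10.00 | $125.35 | $533.00
5 | $533.00 | $8.00 | $125.35 | $415.65

$415.65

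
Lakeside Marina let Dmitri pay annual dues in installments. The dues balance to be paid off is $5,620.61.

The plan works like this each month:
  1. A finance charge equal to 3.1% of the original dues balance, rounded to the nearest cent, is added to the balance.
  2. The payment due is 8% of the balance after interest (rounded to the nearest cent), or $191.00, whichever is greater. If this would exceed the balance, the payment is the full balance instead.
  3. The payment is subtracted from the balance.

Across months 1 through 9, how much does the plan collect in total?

$3,477.27

Month 1: opening $5,620.61; interest $174.24 → $5,794.85; payment $463.59; balance $5,331.26
Month 2: opening $5,331.26; interest $174.24 → $5,505.50; payment $440.44; balance $5,065.06
Month 3: opening $5,065.06; interest $174.24 → $5,239.30; payment $419.14; balance $4,820.16
Month 4: opening $4,820.16; interest $174.24 → $4,994.40; payment $399.55; balance $4,594.85
Month 5: opening $4,594.85; interest $174.24 → $4,769.09; payment $381.53; balance $4,387.56
Month 6: opening $4,387.56; interest $174.24 → $4,561.80; payment $364.94; balance $4,196.86
Month 7: opening $4,196.86; interest $174.24 → $4,371.10; payment $349.69; balance $4,021.41
Month 8: opening $4,021.41; interest $174.24 → $4,195.65; payment $335.65; balance $3,860.00
Month 9: opening $3,860.00; interest $174.24 → $4,034.24; payment $322.74; balance $3,711.50
Total paid: $3,477.27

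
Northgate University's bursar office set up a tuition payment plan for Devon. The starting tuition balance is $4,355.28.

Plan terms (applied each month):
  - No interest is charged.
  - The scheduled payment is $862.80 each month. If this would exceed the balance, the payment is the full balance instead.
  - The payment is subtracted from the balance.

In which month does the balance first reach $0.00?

Month 1: opening $4,355.28; payment $862.80; balance $3,492.48
Month 2: opening $3,492.48; payment $862.80; balance $2,629.68
Month 3: opening $2,629.68; payment $862.80; balance $1,766.88
Month 4: opening $1,766.88; payment $862.80; balance $904.08
Month 5: opening $904.08; payment $862.80; balance $41.28
Month 6: opening $41.28; payment $41.28; balance $0.00
Balance reaches $0.00 in month 6.

6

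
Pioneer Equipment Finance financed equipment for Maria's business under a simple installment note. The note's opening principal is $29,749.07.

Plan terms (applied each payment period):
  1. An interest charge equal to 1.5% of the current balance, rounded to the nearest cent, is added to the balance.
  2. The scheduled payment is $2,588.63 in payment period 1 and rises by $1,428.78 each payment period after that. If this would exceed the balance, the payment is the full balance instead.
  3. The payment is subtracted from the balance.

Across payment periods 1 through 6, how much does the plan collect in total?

$31,501.22

# | Opening | Interest | Payment | End bal
1 | $29,749.07 | $446.24 | $2,588.63 | $27,606.68
2 | $27,606.68 | $414.10 | $4,017.41 | $24,003.37
3 | $24,003.37 | $360.05 | $5,446.19 | $18,917.23
4 | $18,917.23 | $283.76 | $6,874.97 | $12,326.02
5 | $12,326.02 | $184.89 | $8,303.75 | $4,207.16
6 | $4,207.16 | $63.11 | $4,270.27 | $0.00
Total paid: $31,501.22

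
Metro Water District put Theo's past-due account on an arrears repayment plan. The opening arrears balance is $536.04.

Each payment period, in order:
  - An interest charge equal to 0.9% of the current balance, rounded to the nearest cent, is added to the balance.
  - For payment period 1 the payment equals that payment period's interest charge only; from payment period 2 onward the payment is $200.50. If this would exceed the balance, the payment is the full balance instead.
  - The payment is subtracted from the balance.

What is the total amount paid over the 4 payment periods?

$550.03

Payment period 1: opening $536.04; interest $4.82 → $540.86; payment $4.82; balance $536.04
Payment period 2: opening $536.04; interest $4.82 → $540.86; payment $200.50; balance $340.36
Payment period 3: opening $340.36; interest $3.06 → $343.42; payment $200.50; balance $142.92
Payment period 4: opening $142.92; interest $1.29 → $144.21; payment $144.21; balance $0.00
Total paid: $550.03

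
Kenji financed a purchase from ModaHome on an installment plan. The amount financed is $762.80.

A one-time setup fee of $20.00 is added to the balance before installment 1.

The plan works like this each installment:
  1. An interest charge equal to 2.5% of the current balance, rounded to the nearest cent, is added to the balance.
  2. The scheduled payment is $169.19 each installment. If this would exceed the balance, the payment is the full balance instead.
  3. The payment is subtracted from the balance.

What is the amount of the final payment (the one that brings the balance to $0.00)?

Installment 1: $782.80 +$19.57 interest = $802.37; pay $169.19 → $633.18
Installment 2: $633.18 +$15.83 interest = $649.01; pay $169.19 → $479.82
Installment 3: $479.82 +$12.00 interest = $491.82; pay $169.19 → $322.63
Installment 4: $322.63 +$8.07 interest = $330.70; pay $169.19 → $161.51
Installment 5: $161.51 +$4.04 interest = $165.55; pay $165.55 → $0.00

$165.55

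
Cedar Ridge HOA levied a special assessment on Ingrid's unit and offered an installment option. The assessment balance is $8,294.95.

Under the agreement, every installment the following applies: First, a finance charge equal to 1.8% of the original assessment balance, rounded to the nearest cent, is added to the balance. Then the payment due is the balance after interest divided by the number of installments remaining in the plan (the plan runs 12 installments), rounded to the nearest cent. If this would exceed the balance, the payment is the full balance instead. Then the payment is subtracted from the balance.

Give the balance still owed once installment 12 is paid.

$0.00

Installment 1: $8,294.95 +$149.31 interest = $8,444.26; pay $703.69 → $7,740.57
Installment 2: $7,740.57 +$149.31 interest = $7,889.88; pay $717.26 → $7,172.62
Installment 3: $7,172.62 +$149.31 interest = $7,321.93; pay $732.19 → $6,589.74
Installment 4: $6,589.74 +$149.31 interest = $6,739.05; pay $748.78 → $5,990.27
Installment 5: $5,990.27 +$149.31 interest = $6,139.58; pay $767.45 → $5,372.13
Installment 6: $5,372.13 +$149.31 interest = $5,521.44; pay $788.78 → $4,732.66
Installment 7: $4,732.66 +$149.31 interest = $4,881.97; pay $813.66 → $4,068.31
Installment 8: $4,068.31 +$149.31 interest = $4,217.62; pay $843.52 → $3,374.10
Installment 9: $3,374.10 +$149.31 interest = $3,523.41; pay $880.85 → $2,642.56
Installment 10: $2,642.56 +$149.31 interest = $2,791.87; pay $930.62 → $1,861.25
Installment 11: $1,861.25 +$149.31 interest = $2,010.56; pay $1,005.28 → $1,005.28
Installment 12: $1,005.28 +$149.31 interest = $1,154.59; pay $1,154.59 → $0.00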